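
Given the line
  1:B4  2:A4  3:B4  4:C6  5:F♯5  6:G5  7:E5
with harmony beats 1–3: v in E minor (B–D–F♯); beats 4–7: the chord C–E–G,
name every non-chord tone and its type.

The harmony at that moment is B minor triad (B, D, F♯); A4 is not a chord tone.
It is approached by step down from B4 and left by step up to B4.
Step away and step back to the same note — a neighbor tone (lower neighbor).
The harmony at that moment is C major triad (C, E, G); F♯5 is not a chord tone.
It is approached by leap down from C6 and left by step up to G5.
Leap in, step out — an appoggiatura.

A4 (beat 2) — neighbor tone; F♯5 (beat 5) — appoggiatura.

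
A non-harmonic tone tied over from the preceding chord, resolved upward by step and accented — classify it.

Approach: by preparation — the pitch is first a chord tone, then held (tied or repeated) while the harmony changes under it. Departure: up by step. Metric position: strong.
A prepared dissonance that resolves upward by step — a retardation. (The same figure resolving downward would be a suspension.)

Retardation.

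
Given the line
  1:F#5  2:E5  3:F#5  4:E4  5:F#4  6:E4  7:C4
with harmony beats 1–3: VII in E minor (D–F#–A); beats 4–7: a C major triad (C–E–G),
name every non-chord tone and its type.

The harmony at that moment is D major triad (D, F#, A); E5 is not a chord tone.
It is approached by step down from F#5 and left by step up to F#5.
Step away and step back to the same note — a neighbor tone (lower neighbor).
The harmony at that moment is C major triad (C, E, G); F#4 is not a chord tone.
It is approached by step up from E4 and left by step down to E4.
Step away and step back to the same note — a neighbor tone (upper neighbor).

E5 (beat 2) — neighbor tone; F#4 (beat 5) — neighbor tone.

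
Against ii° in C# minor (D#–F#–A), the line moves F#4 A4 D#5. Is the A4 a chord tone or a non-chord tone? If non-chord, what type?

Chord tone (the fifth of D# diminished triad).

D# diminished triad contains D#, F#, A; A is the fifth, so it is a chord tone.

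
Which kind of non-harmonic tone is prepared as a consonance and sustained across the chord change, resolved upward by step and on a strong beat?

Approach: by preparation — the pitch is first a chord tone, then held (tied or repeated) while the harmony changes under it. Departure: up by step. Metric position: strong.
A prepared dissonance that resolves upward by step — a retardation. (The same figure resolving downward would be a suspension.)

Retardation.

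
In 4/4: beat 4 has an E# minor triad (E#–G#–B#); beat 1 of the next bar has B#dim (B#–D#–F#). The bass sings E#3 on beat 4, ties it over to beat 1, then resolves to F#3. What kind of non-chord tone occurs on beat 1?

The harmony at that moment is B# diminished triad (B#, D#, F#); E#3 is not a chord tone.
It is held over (the same pitch as the preceding E#3) and left by step up to F#3.
Held over from the previous chord and resolving up by step — a retardation.

Retardation.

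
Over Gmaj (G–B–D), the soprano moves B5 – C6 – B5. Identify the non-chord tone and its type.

C6 is a neighbor tone.

The harmony at that moment is G major triad (G, B, D); C6 is not a chord tone.
It is approached by step up from B5 and left by step down to B5.
Step away and step back to the same note — a neighbor tone (upper neighbor).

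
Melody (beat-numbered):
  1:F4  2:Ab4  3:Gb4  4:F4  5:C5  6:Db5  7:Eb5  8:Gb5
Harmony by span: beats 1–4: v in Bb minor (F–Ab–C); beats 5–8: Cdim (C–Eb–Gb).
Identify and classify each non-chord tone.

Gb4 (beat 3) — passing tone; Db5 (beat 6) — passing tone.

The harmony at that moment is F minor triad (F, Ab, C); Gb4 is not a chord tone.
It is approached by step down from Ab4 and left by step down to F4.
Step in, step out in the same direction — a passing tone.
The harmony at that moment is C diminished triad (C, Eb, Gb); Db5 is not a chord tone.
It is approached by step up from C5 and left by step up to Eb5.
Step in, step out in the same direction — a passing tone.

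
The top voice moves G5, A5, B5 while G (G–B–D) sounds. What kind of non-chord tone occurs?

The harmony at that moment is G major triad (G, B, D); A5 is not a chord tone.
It is approached by step up from G5 and left by step up to B5.
Step in, step out in the same direction — a passing tone.

A5 is a passing tone.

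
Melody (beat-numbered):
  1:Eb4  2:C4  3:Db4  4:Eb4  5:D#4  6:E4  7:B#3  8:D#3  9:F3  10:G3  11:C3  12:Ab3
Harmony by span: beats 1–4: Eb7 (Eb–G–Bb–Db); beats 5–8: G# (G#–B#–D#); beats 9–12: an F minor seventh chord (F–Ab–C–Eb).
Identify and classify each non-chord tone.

C4 (beat 2) — appoggiatura; E4 (beat 6) — escape tone; G3 (beat 10) — escape tone.

The harmony at that moment is Eb dominant seventh chord (Eb, G, Bb, Db); C4 is not a chord tone.
It is approached by leap down from Eb4 and left by step up to Db4.
Leap in, step out — an appoggiatura.
The harmony at that moment is G# major triad (G#, B#, D#); E4 is not a chord tone.
It is approached by step up from D#4 and left by leap down to B#3.
Step in, leap out — an escape tone.
The harmony at that moment is F minor seventh chord (F, Ab, C, Eb); G3 is not a chord tone.
It is approached by step up from F3 and left by leap down to C3.
Step in, leap out — an escape tone.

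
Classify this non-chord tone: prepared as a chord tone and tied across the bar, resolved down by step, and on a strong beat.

Approach: by preparation — the pitch is first a chord tone, then held (tied or repeated) while the harmony changes under it. Departure: down by step. Metric position: strong.
A prepared dissonance that resolves downward by step — a suspension. (The same figure resolving upward would be a retardation.)

Suspension.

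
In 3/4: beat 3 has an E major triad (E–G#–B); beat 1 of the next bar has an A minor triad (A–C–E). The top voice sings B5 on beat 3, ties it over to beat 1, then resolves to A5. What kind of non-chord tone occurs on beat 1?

The harmony at that moment is A minor triad (A, C, E); B5 is not a chord tone.
It is held over (the same pitch as the preceding B5) and left by step down to A5.
Held over from the previous chord and resolving down by step — a suspension.

Suspension.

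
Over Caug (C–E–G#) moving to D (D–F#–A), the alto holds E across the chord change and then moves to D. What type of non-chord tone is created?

E is a suspension.

The harmony at that moment is D major triad (D, F#, A); E is not a chord tone.
It is held over (the same pitch as the preceding E) and left by step down to D.
Held over from the previous chord and resolving down by step — a suspension.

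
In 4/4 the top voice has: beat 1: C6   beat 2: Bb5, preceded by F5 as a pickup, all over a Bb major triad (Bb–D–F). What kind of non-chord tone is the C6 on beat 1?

The harmony at that moment is Bb major triad (Bb, D, F); C6 is not a chord tone.
It is approached by leap up from F5 and left by step down to Bb5.
Leap in, step out, metrically accented — an appoggiatura.

Appoggiatura.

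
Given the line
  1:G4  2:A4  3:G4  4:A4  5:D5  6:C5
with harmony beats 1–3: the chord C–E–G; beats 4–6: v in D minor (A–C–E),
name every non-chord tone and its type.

The harmony at that moment is C major triad (C, E, G); A4 is not a chord tone.
It is approached by step up from G4 and left by step down to G4.
Step away and step back to the same note — a neighbor tone (upper neighbor).
The harmony at that moment is A minor triad (A, C, E); D5 is not a chord tone.
It is approached by leap up from A4 and left by step down to C5.
Leap in, step out — an appoggiatura.

A4 (beat 2) — neighbor tone; D5 (beat 5) — appoggiatura.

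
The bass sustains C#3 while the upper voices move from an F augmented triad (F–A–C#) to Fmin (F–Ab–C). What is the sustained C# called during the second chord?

Pedal tone (pedal point).

The harmony at that moment is F minor triad (F, Ab, C); C#3 is not a chord tone.
It is held over (the same pitch as the preceding C#3) and then sustained as the same pitch into the next harmony.
Sustained through a change of harmony — a pedal tone.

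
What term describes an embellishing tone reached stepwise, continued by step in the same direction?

Approach: by step. Departure: by step, continuing in the same direction.
Stepwise on both sides with no change of direction means the note fills in the space between two different chord tones — a passing tone. (Had it turned back to its starting note it would be a neighbor tone instead.)

Passing tone.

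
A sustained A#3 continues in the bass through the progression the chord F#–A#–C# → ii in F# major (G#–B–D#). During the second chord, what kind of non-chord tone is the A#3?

The harmony at that moment is G# minor triad (G#, B, D#); A#3 is not a chord tone.
It is held over (the same pitch as the preceding A#3) and then sustained as the same pitch into the next harmony.
Sustained through a change of harmony — a pedal tone.

Pedal tone (pedal point).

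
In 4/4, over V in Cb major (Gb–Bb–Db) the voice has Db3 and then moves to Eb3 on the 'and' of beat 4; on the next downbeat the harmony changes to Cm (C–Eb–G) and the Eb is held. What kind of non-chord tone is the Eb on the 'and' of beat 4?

Anticipation.

The harmony at that moment is Gb major triad (Gb, Bb, Db); Eb3 is not a chord tone.
It is approached by step up from Db3 and then sustained as the same pitch into the next harmony.
Arriving early and becoming a chord tone when the harmony changes — an anticipation.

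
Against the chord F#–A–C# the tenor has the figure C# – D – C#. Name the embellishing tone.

D is a neighbor tone.

The harmony at that moment is F# minor triad (F#, A, C#); D is not a chord tone.
It is approached by step up from C# and left by step down to C#.
Step away and step back to the same note — a neighbor tone (upper neighbor).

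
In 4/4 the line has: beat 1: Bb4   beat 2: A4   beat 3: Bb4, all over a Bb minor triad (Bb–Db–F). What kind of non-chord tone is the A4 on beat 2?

The harmony at that moment is Bb minor triad (Bb, Db, F); A4 is not a chord tone.
It is approached by step down from Bb4 and left by step up to Bb4.
Step away and step back to the same note — a neighbor tone (lower neighbor).

Lower neighbor tone.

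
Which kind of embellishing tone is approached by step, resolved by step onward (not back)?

Passing tone.

Approach: by step. Departure: by step, continuing in the same direction.
Stepwise on both sides with no change of direction means the note fills in the space between two different chord tones — a passing tone. (Had it turned back to its starting note it would be a neighbor tone instead.)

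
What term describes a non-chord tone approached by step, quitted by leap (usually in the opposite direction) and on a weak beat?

Escape tone.

Approach: by step. Departure: by leap. Metric position: weak.
Step in, leap out, from a weak position — an escape tone (échappée). (It is the mirror image of the appoggiatura, which leaps in and steps out on a strong beat.)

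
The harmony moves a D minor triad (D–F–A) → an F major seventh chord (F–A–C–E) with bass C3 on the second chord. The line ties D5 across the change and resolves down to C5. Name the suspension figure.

At the second chord the bass is C3. The suspended D5 lies a ninth above the bass; after resolving down by step to C5, the interval above the bass becomes an octave.
Suspension figures are named by those two intervals: 9–8.

9–8 suspension.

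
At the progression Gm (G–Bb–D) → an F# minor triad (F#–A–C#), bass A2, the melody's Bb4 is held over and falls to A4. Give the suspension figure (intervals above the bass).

At the second chord the bass is A2. The suspended Bb4 lies a ninth above the bass; after resolving down by step to A4, the interval above the bass becomes an octave.
Suspension figures are named by those two intervals: 9–8.

9–8 suspension.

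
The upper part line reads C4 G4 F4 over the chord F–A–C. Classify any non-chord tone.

The harmony at that moment is F major triad (F, A, C); G4 is not a chord tone.
It is approached by leap up from C4 and left by step down to F4.
Leap in, step out — an appoggiatura.

G4 is an appoggiatura.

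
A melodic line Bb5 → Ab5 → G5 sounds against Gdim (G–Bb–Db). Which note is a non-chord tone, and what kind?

Ab5 is a passing tone.

The harmony at that moment is G diminished triad (G, Bb, Db); Ab5 is not a chord tone.
It is approached by step down from Bb5 and left by step down to G5.
Step in, step out in the same direction — a passing tone.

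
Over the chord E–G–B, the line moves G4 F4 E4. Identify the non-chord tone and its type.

The harmony at that moment is E minor triad (E, G, B); F4 is not a chord tone.
It is approached by step down from G4 and left by step down to E4.
Step in, step out in the same direction — a passing tone.

F4 is a passing tone.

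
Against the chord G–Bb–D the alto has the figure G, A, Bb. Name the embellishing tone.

The harmony at that moment is G minor triad (G, Bb, D); A is not a chord tone.
It is approached by step up from G and left by step up to Bb.
Step in, step out in the same direction — a passing tone.

A is a passing tone.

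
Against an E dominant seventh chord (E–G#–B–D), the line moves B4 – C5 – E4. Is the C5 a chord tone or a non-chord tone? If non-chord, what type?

Non-chord tone — an escape tone.

The harmony at that moment is E dominant seventh chord (E, G#, B, D); C5 is not a chord tone.
It is approached by step up from B4 and left by leap down to E4.
Step in, leap out — an escape tone.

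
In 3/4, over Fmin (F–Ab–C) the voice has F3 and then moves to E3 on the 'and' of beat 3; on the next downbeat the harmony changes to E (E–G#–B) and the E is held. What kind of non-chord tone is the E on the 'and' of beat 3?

Anticipation.

The harmony at that moment is F minor triad (F, Ab, C); E3 is not a chord tone.
It is approached by step down from F3 and then sustained as the same pitch into the next harmony.
Arriving early and becoming a chord tone when the harmony changes — an anticipation.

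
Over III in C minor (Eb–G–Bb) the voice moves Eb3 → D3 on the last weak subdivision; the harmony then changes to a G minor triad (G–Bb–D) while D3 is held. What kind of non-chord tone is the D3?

The harmony at that moment is Eb major triad (Eb, G, Bb); D3 is not a chord tone.
It is approached by step down from Eb3 and then sustained as the same pitch into the next harmony.
Arriving early and becoming a chord tone when the harmony changes — an anticipation.

D3 is an anticipation.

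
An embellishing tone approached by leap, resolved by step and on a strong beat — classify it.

Approach: by leap. Departure: by step. Metric position: strong.
Leap in, step out, in a metrically strong position — an appoggiatura. (It is the mirror image of the escape tone, which steps in and leaps out from a weak position.)

Appoggiatura.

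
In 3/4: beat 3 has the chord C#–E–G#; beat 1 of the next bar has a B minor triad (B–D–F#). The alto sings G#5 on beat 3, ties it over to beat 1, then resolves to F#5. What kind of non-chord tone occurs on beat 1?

The harmony at that moment is B minor triad (B, D, F#); G#5 is not a chord tone.
It is held over (the same pitch as the preceding G#5) and left by step down to F#5.
Held over from the previous chord and resolving down by step — a suspension.

Suspension.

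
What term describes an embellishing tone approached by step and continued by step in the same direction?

Passing tone.

Approach: by step. Departure: by step, continuing in the same direction.
Stepwise on both sides with no change of direction means the note fills in the space between two different chord tones — a passing tone. (Had it turned back to its starting note it would be a neighbor tone instead.)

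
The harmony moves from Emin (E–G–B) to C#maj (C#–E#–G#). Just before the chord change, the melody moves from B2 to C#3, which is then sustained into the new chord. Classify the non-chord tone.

C#3 is an anticipation.

The harmony at that moment is E minor triad (E, G, B); C#3 is not a chord tone.
It is approached by step up from B2 and then sustained as the same pitch into the next harmony.
Arriving early and becoming a chord tone when the harmony changes — an anticipation.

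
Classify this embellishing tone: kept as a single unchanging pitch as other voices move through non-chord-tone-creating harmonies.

Approach: none. Departure: none — a single pitch is sustained while the chords change around it, passing through harmonies that do not contain it.
No melodic motion at all; the dissonance is created entirely by the moving harmonies against the stationary note — a pedal tone (pedal point).

Pedal tone.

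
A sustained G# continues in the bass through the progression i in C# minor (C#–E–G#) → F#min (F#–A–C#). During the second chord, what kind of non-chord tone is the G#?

Pedal tone (pedal point).

The harmony at that moment is F# minor triad (F#, A, C#); G# is not a chord tone.
It is held over (the same pitch as the preceding G#) and then sustained as the same pitch into the next harmony.
Sustained through a change of harmony — a pedal tone.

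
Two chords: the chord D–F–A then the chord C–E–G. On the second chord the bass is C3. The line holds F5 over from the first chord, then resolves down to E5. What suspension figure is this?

At the second chord the bass is C3. The suspended F5 lies a fourth above the bass; after resolving down by step to E5, the interval above the bass becomes a third.
Suspension figures are named by those two intervals: 4–3.

4–3 suspension.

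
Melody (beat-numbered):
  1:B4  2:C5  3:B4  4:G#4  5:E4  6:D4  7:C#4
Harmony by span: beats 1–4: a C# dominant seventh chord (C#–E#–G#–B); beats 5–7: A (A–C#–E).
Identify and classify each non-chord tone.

The harmony at that moment is C# dominant seventh chord (C#, E#, G#, B); C5 is not a chord tone.
It is approached by step up from B4 and left by step down to B4.
Step away and step back to the same note — a neighbor tone (upper neighbor).
The harmony at that moment is A major triad (A, C#, E); D4 is not a chord tone.
It is approached by step down from E4 and left by step down to C#4.
Step in, step out in the same direction — a passing tone.

C5 (beat 2) — neighbor tone; D4 (beat 6) — passing tone.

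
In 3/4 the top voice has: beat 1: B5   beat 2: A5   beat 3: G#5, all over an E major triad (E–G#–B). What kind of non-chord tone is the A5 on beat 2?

The harmony at that moment is E major triad (E, G#, B); A5 is not a chord tone.
It is approached by step down from B5 and left by step down to G#5.
Step in, step out in the same direction — a passing tone.

Passing tone.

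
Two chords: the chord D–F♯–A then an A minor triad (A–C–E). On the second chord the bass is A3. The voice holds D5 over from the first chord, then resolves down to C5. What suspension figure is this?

At the second chord the bass is A3. The suspended D5 lies a fourth above the bass; after resolving down by step to C5, the interval above the bass becomes a third.
Suspension figures are named by those two intervals: 4–3.

4–3 suspension.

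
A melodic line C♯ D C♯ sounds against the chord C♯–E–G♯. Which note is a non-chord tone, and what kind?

The harmony at that moment is C♯ minor triad (C♯, E, G♯); D is not a chord tone.
It is approached by step up from C♯ and left by step down to C♯.
Step away and step back to the same note — a neighbor tone (upper neighbor).

D is a neighbor tone.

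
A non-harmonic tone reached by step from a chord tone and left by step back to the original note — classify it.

Neighbor tone.

Approach: by step. Departure: by step in the opposite direction, back to the starting pitch.
Stepwise on both sides but reversing to return to the same chord tone — a neighbor tone. (Had it continued onward in the same direction it would be a passing tone instead.)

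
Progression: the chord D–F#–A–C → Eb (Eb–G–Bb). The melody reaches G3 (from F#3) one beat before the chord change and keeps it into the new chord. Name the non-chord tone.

G3 is an anticipation.

The harmony at that moment is D dominant seventh chord (D, F#, A, C); G3 is not a chord tone.
It is approached by step up from F#3 and then sustained as the same pitch into the next harmony.
Arriving early and becoming a chord tone when the harmony changes — an anticipation.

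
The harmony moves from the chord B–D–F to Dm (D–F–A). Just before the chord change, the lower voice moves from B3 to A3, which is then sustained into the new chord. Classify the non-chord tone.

A3 is an anticipation.

The harmony at that moment is B diminished triad (B, D, F); A3 is not a chord tone.
It is approached by step down from B3 and then sustained as the same pitch into the next harmony.
Arriving early and becoming a chord tone when the harmony changes — an anticipation.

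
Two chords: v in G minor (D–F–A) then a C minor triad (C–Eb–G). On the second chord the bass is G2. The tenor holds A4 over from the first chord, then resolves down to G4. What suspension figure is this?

At the second chord the bass is G2. The suspended A4 lies a ninth above the bass; after resolving down by step to G4, the interval above the bass becomes an octave.
Suspension figures are named by those two intervals: 9–8.

9–8 suspension.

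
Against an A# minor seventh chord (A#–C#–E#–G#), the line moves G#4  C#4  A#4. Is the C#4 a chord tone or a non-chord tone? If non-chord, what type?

A# minor seventh chord contains A#, C#, E#, G#; C# is the third, so it is a chord tone.

Chord tone (the third of A# minor seventh chord).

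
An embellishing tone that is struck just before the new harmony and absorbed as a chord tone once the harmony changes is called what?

Approach: ahead of the chord change (typically by step), so it is dissonant against the current harmony. Departure: none — the same pitch is restated or held and is a chord tone of the new harmony.
Dissonant first, consonant once the harmony catches up: the note simply arrives early — an anticipation. (The reverse timing, consonant first and dissonant after the change, would be a suspension or retardation.)

Anticipation.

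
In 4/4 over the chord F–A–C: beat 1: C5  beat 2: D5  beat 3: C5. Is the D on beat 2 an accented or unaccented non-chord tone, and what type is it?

The harmony at that moment is F major triad (F, A, C); D5 is not a chord tone.
It is approached by step up from C5 and left by step down to C5.
Step away and step back to the same note — a neighbor tone (upper neighbor).
It falls on a weak beat, so it is unaccented.

Unaccented neighbor tone.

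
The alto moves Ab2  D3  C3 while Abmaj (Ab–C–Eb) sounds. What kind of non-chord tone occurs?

The harmony at that moment is Ab major triad (Ab, C, Eb); D3 is not a chord tone.
It is approached by leap up from Ab2 and left by step down to C3.
Leap in, step out — an appoggiatura.

D3 is an appoggiatura.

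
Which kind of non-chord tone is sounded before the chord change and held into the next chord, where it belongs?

Approach: ahead of the chord change (typically by step), so it is dissonant against the current harmony. Departure: none — the same pitch is restated or held and is a chord tone of the new harmony.
Dissonant first, consonant once the harmony catches up: the note simply arrives early — an anticipation. (The reverse timing, consonant first and dissonant after the change, would be a suspension or retardation.)

Anticipation.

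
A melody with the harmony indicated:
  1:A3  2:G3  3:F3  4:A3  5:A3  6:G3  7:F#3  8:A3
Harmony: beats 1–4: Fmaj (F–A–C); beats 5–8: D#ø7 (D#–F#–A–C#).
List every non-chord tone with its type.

The harmony at that moment is F major triad (F, A, C); G3 is not a chord tone.
It is approached by step down from A3 and left by step down to F3.
Step in, step out in the same direction — a passing tone.
The harmony at that moment is D# half-diminished seventh chord (D#, F#, A, C#); G3 is not a chord tone.
It is approached by step down from A3 and left by step down to F#3.
Step in, step out in the same direction — a passing tone.

G3 (beat 2) — passing tone; G3 (beat 6) — passing tone.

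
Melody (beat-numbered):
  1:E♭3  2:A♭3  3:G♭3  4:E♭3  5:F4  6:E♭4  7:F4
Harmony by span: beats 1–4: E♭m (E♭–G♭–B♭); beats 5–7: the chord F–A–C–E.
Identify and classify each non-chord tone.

A♭3 (beat 2) — appoggiatura; E♭4 (beat 6) — neighbor tone.

The harmony at that moment is E♭ minor triad (E♭, G♭, B♭); A♭3 is not a chord tone.
It is approached by leap up from E♭3 and left by step down to G♭3.
Leap in, step out — an appoggiatura.
The harmony at that moment is F major seventh chord (F, A, C, E); E♭4 is not a chord tone.
It is approached by step down from F4 and left by step up to F4.
Step away and step back to the same note — a neighbor tone (lower neighbor).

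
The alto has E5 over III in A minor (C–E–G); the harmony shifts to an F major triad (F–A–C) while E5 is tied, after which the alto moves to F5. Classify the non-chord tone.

E5 is a retardation.

The harmony at that moment is F major triad (F, A, C); E5 is not a chord tone.
It is held over (the same pitch as the preceding E5) and left by step up to F5.
Held over from the previous chord and resolving up by step — a retardation.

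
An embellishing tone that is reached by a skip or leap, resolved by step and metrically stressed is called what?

Appoggiatura.

Approach: by leap. Departure: by step. Metric position: strong.
Leap in, step out, in a metrically strong position — an appoggiatura. (It is the mirror image of the escape tone, which steps in and leaps out from a weak position.)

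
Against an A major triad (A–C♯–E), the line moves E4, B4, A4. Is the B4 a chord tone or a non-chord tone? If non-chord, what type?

Non-chord tone — an appoggiatura.

The harmony at that moment is A major triad (A, C♯, E); B4 is not a chord tone.
It is approached by leap up from E4 and left by step down to A4.
Leap in, step out — an appoggiatura.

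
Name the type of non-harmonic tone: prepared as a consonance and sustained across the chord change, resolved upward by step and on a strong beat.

Approach: by preparation — the pitch is first a chord tone, then held (tied or repeated) while the harmony changes under it. Departure: up by step. Metric position: strong.
A prepared dissonance that resolves upward by step — a retardation. (The same figure resolving downward would be a suspension.)

Retardation.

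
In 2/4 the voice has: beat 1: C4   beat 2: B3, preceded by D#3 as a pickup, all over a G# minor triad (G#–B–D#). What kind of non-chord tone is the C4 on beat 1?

The harmony at that moment is G# minor triad (G#, B, D#); C4 is not a chord tone.
It is approached by leap up from D#3 and left by step down to B3.
Leap in, step out, metrically accented — an appoggiatura.

Appoggiatura.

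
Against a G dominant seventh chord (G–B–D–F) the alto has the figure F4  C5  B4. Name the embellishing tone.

The harmony at that moment is G dominant seventh chord (G, B, D, F); C5 is not a chord tone.
It is approached by leap up from F4 and left by step down to B4.
Leap in, step out — an appoggiatura.

C5 is an appoggiatura.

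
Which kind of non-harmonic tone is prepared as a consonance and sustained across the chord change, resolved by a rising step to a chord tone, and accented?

Retardation.

Approach: by preparation — the pitch is first a chord tone, then held (tied or repeated) while the harmony changes under it. Departure: up by step. Metric position: strong.
A prepared dissonance that resolves upward by step — a retardation. (The same figure resolving downward would be a suspension.)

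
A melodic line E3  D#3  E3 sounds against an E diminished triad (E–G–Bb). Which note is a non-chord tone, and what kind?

D#3 is a neighbor tone.

The harmony at that moment is E diminished triad (E, G, Bb); D#3 is not a chord tone.
It is approached by step down from E3 and left by step up to E3.
Step away and step back to the same note — a neighbor tone (lower neighbor).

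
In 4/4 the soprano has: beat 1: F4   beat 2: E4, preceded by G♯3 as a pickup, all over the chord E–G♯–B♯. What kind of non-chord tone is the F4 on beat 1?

The harmony at that moment is E augmented triad (E, G♯, B♯); F4 is not a chord tone.
It is approached by leap up from G♯3 and left by step down to E4.
Leap in, step out, metrically accented — an appoggiatura.

Appoggiatura.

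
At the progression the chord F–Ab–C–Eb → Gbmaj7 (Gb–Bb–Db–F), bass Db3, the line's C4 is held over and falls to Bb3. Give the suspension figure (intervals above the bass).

7–6 suspension.

At the second chord the bass is Db3. The suspended C4 lies a seventh above the bass; after resolving down by step to Bb3, the interval above the bass becomes a sixth.
Suspension figures are named by those two intervals: 7–6.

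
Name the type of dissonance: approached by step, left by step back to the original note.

Approach: by step. Departure: by step in the opposite direction, back to the starting pitch.
Stepwise on both sides but reversing to return to the same chord tone — a neighbor tone. (Had it continued onward in the same direction it would be a passing tone instead.)

Neighbor tone.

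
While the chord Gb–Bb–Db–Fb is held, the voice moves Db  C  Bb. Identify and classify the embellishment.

C is a passing tone.

The harmony at that moment is Gb dominant seventh chord (Gb, Bb, Db, Fb); C is not a chord tone.
It is approached by step down from Db and left by step down to Bb.
Step in, step out in the same direction — a passing tone.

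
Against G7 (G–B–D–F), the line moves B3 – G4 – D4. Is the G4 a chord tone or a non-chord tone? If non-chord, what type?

G dominant seventh chord contains G, B, D, F; G is the root, so it is a chord tone.

Chord tone (the root of G dominant seventh chord).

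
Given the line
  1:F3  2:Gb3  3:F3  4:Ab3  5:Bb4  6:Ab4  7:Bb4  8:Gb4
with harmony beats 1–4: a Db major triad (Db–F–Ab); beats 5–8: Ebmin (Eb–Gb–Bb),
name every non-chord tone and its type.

The harmony at that moment is Db major triad (Db, F, Ab); Gb3 is not a chord tone.
It is approached by step up from F3 and left by step down to F3.
Step away and step back to the same note — a neighbor tone (upper neighbor).
The harmony at that moment is Eb minor triad (Eb, Gb, Bb); Ab4 is not a chord tone.
It is approached by step down from Bb4 and left by step up to Bb4.
Step away and step back to the same note — a neighbor tone (lower neighbor).

Gb3 (beat 2) — neighbor tone; Ab4 (beat 6) — neighbor tone.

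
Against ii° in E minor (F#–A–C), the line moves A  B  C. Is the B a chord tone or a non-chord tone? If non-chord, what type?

The harmony at that moment is F# diminished triad (F#, A, C); B is not a chord tone.
It is approached by step up from A and left by step up to C.
Step in, step out in the same direction — a passing tone.

Non-chord tone — a passing tone.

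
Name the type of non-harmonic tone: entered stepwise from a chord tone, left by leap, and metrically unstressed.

Escape tone.

Approach: by step. Departure: by leap. Metric position: weak.
Step in, leap out, from a weak position — an escape tone (échappée). (It is the mirror image of the appoggiatura, which leaps in and steps out on a strong beat.)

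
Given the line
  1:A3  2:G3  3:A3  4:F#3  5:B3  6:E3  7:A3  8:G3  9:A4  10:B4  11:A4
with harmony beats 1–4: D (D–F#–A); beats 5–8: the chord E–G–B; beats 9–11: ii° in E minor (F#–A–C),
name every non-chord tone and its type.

G3 (beat 2) — neighbor tone; A3 (beat 7) — appoggiatura; B4 (beat 10) — neighbor tone.

The harmony at that moment is D major triad (D, F#, A); G3 is not a chord tone.
It is approached by step down from A3 and left by step up to A3.
Step away and step back to the same note — a neighbor tone (lower neighbor).
The harmony at that moment is E minor triad (E, G, B); A3 is not a chord tone.
It is approached by leap up from E3 and left by step down to G3.
Leap in, step out — an appoggiatura.
The harmony at that moment is F# diminished triad (F#, A, C); B4 is not a chord tone.
It is approached by step up from A4 and left by step down to A4.
Step away and step back to the same note — a neighbor tone (upper neighbor).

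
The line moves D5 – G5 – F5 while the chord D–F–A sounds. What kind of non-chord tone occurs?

The harmony at that moment is D minor triad (D, F, A); G5 is not a chord tone.
It is approached by leap up from D5 and left by step down to F5.
Leap in, step out — an appoggiatura.

G5 is an appoggiatura.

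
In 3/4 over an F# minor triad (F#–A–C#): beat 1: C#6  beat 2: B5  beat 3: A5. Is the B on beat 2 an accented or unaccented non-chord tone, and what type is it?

The harmony at that moment is F# minor triad (F#, A, C#); B5 is not a chord tone.
It is approached by step down from C#6 and left by step down to A5.
Step in, step out in the same direction — a passing tone.
It falls on a weak beat, so it is unaccented.

Unaccented passing tone.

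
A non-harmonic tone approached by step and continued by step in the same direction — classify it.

Passing tone.

Approach: by step. Departure: by step, continuing in the same direction.
Stepwise on both sides with no change of direction means the note fills in the space between two different chord tones — a passing tone. (Had it turned back to its starting note it would be a neighbor tone instead.)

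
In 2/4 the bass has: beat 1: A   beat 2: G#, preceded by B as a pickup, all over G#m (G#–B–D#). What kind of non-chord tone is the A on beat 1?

Passing tone.

The harmony at that moment is G# minor triad (G#, B, D#); A is not a chord tone.
It is approached by step down from B and left by step down to G#.
Step in, step out in the same direction — a passing tone.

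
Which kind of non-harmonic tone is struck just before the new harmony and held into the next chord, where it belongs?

Approach: ahead of the chord change (typically by step), so it is dissonant against the current harmony. Departure: none — the same pitch is restated or held and is a chord tone of the new harmony.
Dissonant first, consonant once the harmony catches up: the note simply arrives early — an anticipation. (The reverse timing, consonant first and dissonant after the change, would be a suspension or retardation.)

Anticipation.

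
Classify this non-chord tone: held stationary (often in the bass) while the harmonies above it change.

Approach: none. Departure: none — a single pitch is sustained while the chords change around it, passing through harmonies that do not contain it.
No melodic motion at all; the dissonance is created entirely by the moving harmonies against the stationary note — a pedal tone (pedal point).

Pedal tone.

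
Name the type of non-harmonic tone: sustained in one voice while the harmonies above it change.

Approach: none. Departure: none — a single pitch is sustained while the chords change around it, passing through harmonies that do not contain it.
No melodic motion at all; the dissonance is created entirely by the moving harmonies against the stationary note — a pedal tone (pedal point).

Pedal tone.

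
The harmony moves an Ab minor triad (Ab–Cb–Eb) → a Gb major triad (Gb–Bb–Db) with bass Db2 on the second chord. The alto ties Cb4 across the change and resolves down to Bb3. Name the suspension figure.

At the second chord the bass is Db2. The suspended Cb4 lies a seventh above the bass; after resolving down by step to Bb3, the interval above the bass becomes a sixth.
Suspension figures are named by those two intervals: 7–6.

7–6 suspension.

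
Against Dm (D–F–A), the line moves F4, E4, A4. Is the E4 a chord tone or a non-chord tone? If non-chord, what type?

The harmony at that moment is D minor triad (D, F, A); E4 is not a chord tone.
It is approached by step down from F4 and left by leap up to A4.
Step in, leap out — an escape tone.

Non-chord tone — an escape tone.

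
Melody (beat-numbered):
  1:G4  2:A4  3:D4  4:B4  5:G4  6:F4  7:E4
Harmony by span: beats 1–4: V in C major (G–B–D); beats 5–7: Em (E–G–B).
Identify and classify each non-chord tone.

The harmony at that moment is G major triad (G, B, D); A4 is not a chord tone.
It is approached by step up from G4 and left by leap down to D4.
Step in, leap out — an escape tone.
The harmony at that moment is E minor triad (E, G, B); F4 is not a chord tone.
It is approached by step down from G4 and left by step down to E4.
Step in, step out in the same direction — a passing tone.

A4 (beat 2) — escape tone; F4 (beat 6) — passing tone.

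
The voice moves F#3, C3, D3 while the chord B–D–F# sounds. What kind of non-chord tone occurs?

C3 is an appoggiatura.

The harmony at that moment is B minor triad (B, D, F#); C3 is not a chord tone.
It is approached by leap down from F#3 and left by step up to D3.
Leap in, step out — an appoggiatura.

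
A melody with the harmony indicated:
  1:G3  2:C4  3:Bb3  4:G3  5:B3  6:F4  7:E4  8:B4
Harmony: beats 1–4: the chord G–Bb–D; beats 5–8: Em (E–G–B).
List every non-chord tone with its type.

The harmony at that moment is G minor triad (G, Bb, D); C4 is not a chord tone.
It is approached by leap up from G3 and left by step down to Bb3.
Leap in, step out — an appoggiatura.
The harmony at that moment is E minor triad (E, G, B); F4 is not a chord tone.
It is approached by leap up from B3 and left by step down to E4.
Leap in, step out — an appoggiatura.

C4 (beat 2) — appoggiatura; F4 (beat 6) — appoggiatura.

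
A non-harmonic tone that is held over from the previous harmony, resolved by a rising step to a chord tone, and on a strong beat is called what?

Approach: by preparation — the pitch is first a chord tone, then held (tied or repeated) while the harmony changes under it. Departure: up by step. Metric position: strong.
A prepared dissonance that resolves upward by step — a retardation. (The same figure resolving downward would be a suspension.)

Retardation.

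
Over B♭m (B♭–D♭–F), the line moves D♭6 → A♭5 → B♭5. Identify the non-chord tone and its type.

A♭5 is an appoggiatura.

The harmony at that moment is B♭ minor triad (B♭, D♭, F); A♭5 is not a chord tone.
It is approached by leap down from D♭6 and left by step up to B♭5.
Leap in, step out — an appoggiatura.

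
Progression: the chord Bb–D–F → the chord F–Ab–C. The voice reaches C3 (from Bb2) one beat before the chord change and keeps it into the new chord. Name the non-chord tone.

C3 is an anticipation.

The harmony at that moment is Bb major triad (Bb, D, F); C3 is not a chord tone.
It is approached by step up from Bb2 and then sustained as the same pitch into the next harmony.
Arriving early and becoming a chord tone when the harmony changes — an anticipation.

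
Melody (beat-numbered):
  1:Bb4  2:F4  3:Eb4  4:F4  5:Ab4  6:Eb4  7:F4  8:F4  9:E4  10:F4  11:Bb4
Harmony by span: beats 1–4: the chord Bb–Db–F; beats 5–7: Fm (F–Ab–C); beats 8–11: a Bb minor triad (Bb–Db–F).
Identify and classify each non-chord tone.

Eb4 (beat 3) — neighbor tone; Eb4 (beat 6) — appoggiatura; E4 (beat 9) — neighbor tone.

The harmony at that moment is Bb minor triad (Bb, Db, F); Eb4 is not a chord tone.
It is approached by step down from F4 and left by step up to F4.
Step away and step back to the same note — a neighbor tone (lower neighbor).
The harmony at that moment is F minor triad (F, Ab, C); Eb4 is not a chord tone.
It is approached by leap down from Ab4 and left by step up to F4.
Leap in, step out — an appoggiatura.
The harmony at that moment is Bb minor triad (Bb, Db, F); E4 is not a chord tone.
It is approached by step down from F4 and left by step up to F4.
Step away and step back to the same note — a neighbor tone (lower neighbor).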